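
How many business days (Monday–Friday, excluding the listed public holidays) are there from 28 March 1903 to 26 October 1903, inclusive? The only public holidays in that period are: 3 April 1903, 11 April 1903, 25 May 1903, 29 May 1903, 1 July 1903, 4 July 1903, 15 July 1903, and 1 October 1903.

145 business days

28 March 1903 is a Saturday.
That's 213 days from start to end, counting both.
213 = 7 × 30 + 3, so there are 30 full weeks plus 3 extra days.
Each full week contributes 5 weekdays (Mon–Fri): 30 × 5 = 150.
The 3 extra days are Sat, Sun, Mon — 1 of them qualifies.
Total: 150 + 1 = 151.
Holidays: 3 April 1903 (Fri); 11 April 1903 (Sat); 25 May 1903 (Mon); 29 May 1903 (Fri); 1 July 1903 (Wed); 4 July 1903 (Sat); 15 July 1903 (Wed); 1 October 1903 (Thu).
6 of the 8 holidays fall on weekdays; the rest are weekends and were already excluded.
Business days: 151 − 6 = 145.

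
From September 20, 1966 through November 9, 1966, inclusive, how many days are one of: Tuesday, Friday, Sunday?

September 20, 1966 is a Tuesday.
That's 51 days from start to end, counting both.
51 = 7 × 7 + 2, so there are 7 full weeks plus 2 extra days.
Each full week contributes 3 days from the set (Tue, Fri, Sun): 7 × 3 = 21.
The 2 extra days are Tue, Wed — 1 of them qualifies.
Total: 21 + 1 = 22.

22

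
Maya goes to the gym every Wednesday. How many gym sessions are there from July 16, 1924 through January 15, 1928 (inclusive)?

July 16, 1924 is a Wednesday.
From July 16, 1924 to January 15, 1928 is 1279 days inclusive.
1279 = 7 × 182 + 5, so there are 182 full weeks plus 5 extra days.
Each full week contributes one Wednesday: 182 so far.
The 5 extra days are Wednesday, Thursday, Friday, Saturday, Sunday — 1 of them qualifies.
Total: 182 + 1 = 183.

183 Wednesdays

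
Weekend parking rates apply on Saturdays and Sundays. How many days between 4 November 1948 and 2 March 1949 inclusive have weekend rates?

4 November 1948 is a Thursday.
From 4 November 1948 to 2 March 1949 is 119 days inclusive.
119 = 7 × 17, so the span is exactly 17 full weeks.
Each full week contributes 2 weekend days (Sat, Sun): 17 × 2 = 34.

34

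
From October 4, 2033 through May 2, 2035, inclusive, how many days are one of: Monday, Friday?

164

October 4, 2033 is a Tuesday.
From October 4, 2033 to May 2, 2035 is 576 days inclusive.
576 = 7 × 82 + 2, so there are 82 full weeks plus 2 extra days.
Each full week contributes 2 days from the set (Mon, Fri): 82 × 2 = 164.
The 2 extra days are Tue, Wed — none qualify.
Total: 164 + 0 = 164.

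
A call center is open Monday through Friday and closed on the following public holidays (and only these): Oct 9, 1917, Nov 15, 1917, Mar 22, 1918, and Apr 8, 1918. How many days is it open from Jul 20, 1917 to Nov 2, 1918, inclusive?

332

Jul 20, 1917 is a Friday.
From Jul 20, 1917 to Nov 2, 1918 is 471 days inclusive.
471 = 7 × 67 + 2, so there are 67 full weeks plus 2 extra days.
Each full week contributes 5 weekdays (Mon–Fri): 67 × 5 = 335.
The 2 extra days are Friday, Saturday — 1 of them qualifies.
Total: 335 + 1 = 336.
Holidays: Oct 9, 1917 (Tue); Nov 15, 1917 (Thu); Mar 22, 1918 (Fri); Apr 8, 1918 (Mon).
All 4 holidays fall on weekdays, so subtract 4.
Business days: 336 − 4 = 332.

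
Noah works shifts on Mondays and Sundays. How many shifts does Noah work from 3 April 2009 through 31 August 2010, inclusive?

3 April 2009 is a Friday.
The range spans 516 days (inclusive of both endpoints).
516 = 7 × 73 + 5, so there are 73 full weeks plus 5 extra days.
Each full week contributes 2 days from the set (Mon, Sun): 73 × 2 = 146.
The 5 extra days are Friday, Saturday, Sunday, Monday, Tuesday — 2 of them qualify.
Total: 146 + 2 = 148.

148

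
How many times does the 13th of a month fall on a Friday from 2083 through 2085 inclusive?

Friday-the-13ths by year:
2083: Aug
2084: Oct
2085: Apr, Jul

4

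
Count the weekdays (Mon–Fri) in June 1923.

Jun 1, 1923 is a Friday.
That's 30 days from start to end, counting both.
30 = 7 × 4 + 2, so there are 4 full weeks plus 2 extra days.
Each full week contributes 5 weekdays (Mon–Fri): 4 × 5 = 20.
The 2 extra days are Fri, Sat — 1 of them qualifies.
Total: 20 + 1 = 21.

21 weekdays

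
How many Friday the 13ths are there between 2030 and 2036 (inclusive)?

11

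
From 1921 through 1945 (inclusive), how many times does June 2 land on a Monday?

Day of week of June 2 in each year:
1921: Thu, 1922: Fri, 1923: Sat, 1924: Mon ✓, 1925: Tue, 1926: Wed, 1927: Thu, 1928: Sat, 1929: Sun, 1930: Mon ✓, 1931: Tue, 1932: Thu, 1933: Fri, 1934: Sat, 1935: Sun, 1936: Tue, 1937: Wed, 1938: Thu, 1939: Fri, 1940: Sun, 1941: Mon ✓, 1942: Tue, 1943: Wed, 1944: Fri, 1945: Sat
Mondays: 1924, 1930, 1941.

3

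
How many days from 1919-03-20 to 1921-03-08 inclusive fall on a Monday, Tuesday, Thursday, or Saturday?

412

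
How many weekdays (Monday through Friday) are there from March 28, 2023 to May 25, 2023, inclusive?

43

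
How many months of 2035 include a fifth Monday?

5

A month has five Mondays exactly when Monday falls within its first (length − 28) days.
Jan: 31 days, starts Mon → 5 of Mon, Tue, Wed ✓
Feb: 28 days, starts Thu → 5 of (none)
Mar: 31 days, starts Thu → 5 of Thu, Fri, Sat
Apr: 30 days, starts Sun → 5 of Sun, Mon ✓
May: 31 days, starts Tue → 5 of Tue, Wed, Thu
Jun: 30 days, starts Fri → 5 of Fri, Sat
Jul: 31 days, starts Sun → 5 of Sun, Mon, Tue ✓
Aug: 31 days, starts Wed → 5 of Wed, Thu, Fri
Sep: 30 days, starts Sat → 5 of Sat, Sun
Oct: 31 days, starts Mon → 5 of Mon, Tue, Wed ✓
Nov: 30 days, starts Thu → 5 of Thu, Fri
Dec: 31 days, starts Sat → 5 of Sat, Sun, Mon ✓
Months with five Mondays: Jan, Apr, Jul, Oct, Dec.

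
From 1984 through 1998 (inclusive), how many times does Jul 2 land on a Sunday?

2

Day of week of July 2 in each year:
1984: Mon, 1985: Tue, 1986: Wed, 1987: Thu, 1988: Sat, 1989: Sun ✓, 1990: Mon, 1991: Tue, 1992: Thu, 1993: Fri, 1994: Sat, 1995: Sun ✓, 1996: Tue, 1997: Wed, 1998: Thu
Sundays: 1989, 1995.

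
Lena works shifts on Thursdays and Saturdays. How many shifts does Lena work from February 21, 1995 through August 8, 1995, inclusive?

48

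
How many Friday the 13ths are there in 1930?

1

The 13th falls on a Friday when the month's 13th has weekday Fri.
Jan 13 is Mon; Feb 13 is Thu; Mar 13 is Thu; Apr 13 is Sun; May 13 is Tue; Jun 13 is Fri ✓; Jul 13 is Sun; Aug 13 is Wed; Sep 13 is Sat; Oct 13 is Mon; Nov 13 is Thu; Dec 13 is Sat.
Friday the 13ths: Jun.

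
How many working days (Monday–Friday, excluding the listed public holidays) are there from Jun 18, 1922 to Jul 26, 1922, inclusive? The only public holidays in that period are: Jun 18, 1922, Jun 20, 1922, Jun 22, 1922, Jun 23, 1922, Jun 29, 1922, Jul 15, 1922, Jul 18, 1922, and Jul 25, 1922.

22

Jun 18, 1922 is a Sunday.
The range spans 39 days (inclusive of both endpoints).
39 = 7 × 5 + 4, so there are 5 full weeks plus 4 extra days.
Each full week contributes 5 weekdays (Mon–Fri): 5 × 5 = 25.
The 4 extra days are Sun, Mon, Tue, Wed — 3 of them qualify.
Total: 25 + 3 = 28.
Holidays: Jun 18, 1922 (Sun); Jun 20, 1922 (Tue); Jun 22, 1922 (Thu); Jun 23, 1922 (Fri); Jun 29, 1922 (Thu); Jul 15, 1922 (Sat); Jul 18, 1922 (Tue); Jul 25, 1922 (Tue).
6 of the 8 holidays fall on weekdays; the rest are weekends and were already excluded.
Business days: 28 − 6 = 22.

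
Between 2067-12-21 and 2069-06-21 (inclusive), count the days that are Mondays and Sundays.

2067-12-21 is a Wednesday.
That's 549 days from start to end, counting both.
549 = 7 × 78 + 3, so there are 78 full weeks plus 3 extra days.
Each full week contributes 2 days from the set (Mon, Sun): 78 × 2 = 156.
The 3 extra days are Wed, Thu, Fri — none qualify.
Total: 156 + 0 = 156.

156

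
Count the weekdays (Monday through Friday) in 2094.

261 weekdays

January 1, 2094 is a Friday.
The range spans 365 days (inclusive of both endpoints).
365 = 7 × 52 + 1, so there are 52 full weeks plus 1 extra day.
Each full week contributes 5 weekdays (Mon–Fri): 52 × 5 = 260.
The 1 extra day is Friday — 1 of them qualifies.
Total: 260 + 1 = 261.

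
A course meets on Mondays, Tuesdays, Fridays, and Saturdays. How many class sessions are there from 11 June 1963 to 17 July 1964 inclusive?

230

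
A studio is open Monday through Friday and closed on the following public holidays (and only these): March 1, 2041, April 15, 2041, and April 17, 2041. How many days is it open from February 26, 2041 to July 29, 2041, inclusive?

February 26, 2041 is a Tuesday.
The range spans 154 days (inclusive of both endpoints).
154 = 7 × 22, so the span is exactly 22 full weeks.
Each full week contributes 5 weekdays (Mon–Fri): 22 × 5 = 110.
Holidays: March 1, 2041 (Fri); April 15, 2041 (Mon); April 17, 2041 (Wed).
All 3 holidays fall on weekdays, so subtract 3.
Business days: 110 − 3 = 107.

107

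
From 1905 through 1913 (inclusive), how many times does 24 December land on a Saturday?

Day of week of December 24 in each year:
1905: Sun, 1906: Mon, 1907: Tue, 1908: Thu, 1909: Fri, 1910: Sat ✓, 1911: Sun, 1912: Tue, 1913: Wed
Saturdays: 1910.

1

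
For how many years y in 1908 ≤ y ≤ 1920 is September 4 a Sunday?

1

Day of week of September 4 in each year:
1908: Fri, 1909: Sat, 1910: Sun ✓, 1911: Mon, 1912: Wed, 1913: Thu, 1914: Fri, 1915: Sat, 1916: Mon, 1917: Tue, 1918: Wed, 1919: Thu, 1920: Sat
Sundays: 1910.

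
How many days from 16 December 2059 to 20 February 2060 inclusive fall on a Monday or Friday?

19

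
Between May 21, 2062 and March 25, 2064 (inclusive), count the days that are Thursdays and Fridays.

192

May 21, 2062 is a Sunday.
The range spans 675 days (inclusive of both endpoints).
675 = 7 × 96 + 3, so there are 96 full weeks plus 3 extra days.
Each full week contributes 2 days from the set (Thu, Fri): 96 × 2 = 192.
The 3 extra days are Sun, Mon, Tue — none qualify.
Total: 192 + 0 = 192.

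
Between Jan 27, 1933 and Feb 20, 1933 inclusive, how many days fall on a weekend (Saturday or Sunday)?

8

Jan 27, 1933 is a Friday.
The range spans 25 days (inclusive of both endpoints).
25 = 7 × 3 + 4, so there are 3 full weeks plus 4 extra days.
Each full week contributes 2 weekend days (Sat, Sun): 3 × 2 = 6.
The 4 extra days are Fri, Sat, Sun, Mon — 2 of them qualify.
Total: 6 + 2 = 8.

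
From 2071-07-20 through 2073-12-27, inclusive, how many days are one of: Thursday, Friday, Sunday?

381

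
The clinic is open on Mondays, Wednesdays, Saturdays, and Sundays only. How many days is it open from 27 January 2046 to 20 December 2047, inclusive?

396

27 January 2046 is a Saturday.
That's 693 days from start to end, counting both.
693 = 7 × 99, so the span is exactly 99 full weeks.
Each full week contributes 4 days from the set (Mon, Wed, Sat, Sun): 99 × 4 = 396.
Total: 396.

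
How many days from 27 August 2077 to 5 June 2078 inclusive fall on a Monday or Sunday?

81

27 August 2077 is a Friday.
That's 283 days from start to end, counting both.
283 = 7 × 40 + 3, so there are 40 full weeks plus 3 extra days.
Each full week contributes 2 days from the set (Mon, Sun): 40 × 2 = 80.
The 3 extra days are Fri, Sat, Sun — 1 of them qualifies.
Total: 80 + 1 = 81.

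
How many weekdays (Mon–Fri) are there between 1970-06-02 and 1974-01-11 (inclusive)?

944

1970-06-02 is a Tuesday.
That's 1320 days from start to end, counting both.
1320 = 7 × 188 + 4, so there are 188 full weeks plus 4 extra days.
Each full week contributes 5 weekdays (Mon–Fri): 188 × 5 = 940.
The 4 extra days are Tue, Wed, Thu, Fri — 4 of them qualify.
Total: 940 + 4 = 944.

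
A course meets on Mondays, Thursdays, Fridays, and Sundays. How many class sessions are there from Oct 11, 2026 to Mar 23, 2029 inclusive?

512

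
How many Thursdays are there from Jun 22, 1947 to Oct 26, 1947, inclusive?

Jun 22, 1947 is a Sunday.
From Jun 22, 1947 to Oct 26, 1947 is 127 days inclusive.
127 = 7 × 18 + 1, so there are 18 full weeks plus 1 extra day.
Each full week contributes one Thursday: 18 so far.
The 1 extra day is Sunday — none qualify.
Total: 18 + 0 = 18.

18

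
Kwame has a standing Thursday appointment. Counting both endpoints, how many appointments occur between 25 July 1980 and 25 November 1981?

25 July 1980 is a Friday.
From 25 July 1980 to 25 November 1981 is 489 days inclusive.
489 = 7 × 69 + 6, so there are 69 full weeks plus 6 extra days.
Each full week contributes one Thursday: 69 so far.
The 6 extra days are Fri, Sat, Sun, Mon, Tue, Wed — none qualify.
Total: 69 + 0 = 69.

69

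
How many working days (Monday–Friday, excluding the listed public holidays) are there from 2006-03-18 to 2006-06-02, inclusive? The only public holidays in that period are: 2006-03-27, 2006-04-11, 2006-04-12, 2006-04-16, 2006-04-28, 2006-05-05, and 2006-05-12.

49 working days

2006-03-18 is a Saturday.
From 2006-03-18 to 2006-06-02 is 77 days inclusive.
77 = 7 × 11, so the span is exactly 11 full weeks.
Each full week contributes 5 weekdays (Mon–Fri): 11 × 5 = 55.
Total: 55.
Holidays: 2006-03-27 (Mon); 2006-04-11 (Tue); 2006-04-12 (Wed); 2006-04-16 (Sun); 2006-04-28 (Fri); 2006-05-05 (Fri); 2006-05-12 (Fri).
6 of the 7 holidays fall on weekdays; the rest are weekends and were already excluded.
Business days: 55 − 6 = 49.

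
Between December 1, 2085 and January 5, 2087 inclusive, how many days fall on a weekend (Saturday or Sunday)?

116

December 1, 2085 is a Saturday.
The range spans 401 days (inclusive of both endpoints).
401 = 7 × 57 + 2, so there are 57 full weeks plus 2 extra days.
Each full week contributes 2 weekend days (Sat, Sun): 57 × 2 = 114.
The 2 extra days are Sat, Sun — 2 of them qualify.
Total: 114 + 2 = 116.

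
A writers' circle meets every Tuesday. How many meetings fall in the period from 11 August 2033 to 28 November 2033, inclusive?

11 August 2033 is a Thursday.
The range spans 110 days (inclusive of both endpoints).
110 = 7 × 15 + 5, so there are 15 full weeks plus 5 extra days.
Each full week contributes one Tuesday: 15 so far.
The 5 extra days are Thu, Fri, Sat, Sun, Mon — none qualify.
Total: 15 + 0 = 15.

15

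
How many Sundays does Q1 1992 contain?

13

Jan 1, 1992 is a Wednesday.
That's 91 days from start to end, counting both.
91 = 7 × 13, so the span is exactly 13 full weeks.
Each full week contributes one Sunday: 13 so far.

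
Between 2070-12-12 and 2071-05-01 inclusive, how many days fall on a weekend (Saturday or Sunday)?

40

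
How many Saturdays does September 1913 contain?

1 September 1913 is a Monday.
From 1 September 1913 to 30 September 1913 is 30 days inclusive.
30 = 7 × 4 + 2, so there are 4 full weeks plus 2 extra days.
Each full week contributes one Saturday: 4 so far.
The 2 extra days are Monday, Tuesday — none qualify.
Total: 4 + 0 = 4.

4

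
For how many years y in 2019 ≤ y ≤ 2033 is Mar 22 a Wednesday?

Day of week of March 22 in each year:
2019: Fri, 2020: Sun, 2021: Mon, 2022: Tue, 2023: Wed ✓, 2024: Fri, 2025: Sat, 2026: Sun, 2027: Mon, 2028: Wed ✓, 2029: Thu, 2030: Fri, 2031: Sat, 2032: Mon, 2033: Tue
Wednesdays: 2023, 2028.

2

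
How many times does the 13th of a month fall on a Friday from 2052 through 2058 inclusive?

12

Friday-the-13ths by year:
2052: Sep, Dec
2053: Jun
2054: Feb, Mar, Nov
2055: Aug
2056: Oct
2057: Apr, Jul
2058: Sep, Dec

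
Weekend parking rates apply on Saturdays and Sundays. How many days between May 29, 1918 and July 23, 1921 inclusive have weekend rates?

May 29, 1918 is a Wednesday.
From May 29, 1918 to July 23, 1921 is 1152 days inclusive.
1152 = 7 × 164 + 4, so there are 164 full weeks plus 4 extra days.
Each full week contributes 2 weekend days (Sat, Sun): 164 × 2 = 328.
The 4 extra days are Wednesday, Thursday, Friday, Saturday — 1 of them qualifies.
Total: 328 + 1 = 329.

329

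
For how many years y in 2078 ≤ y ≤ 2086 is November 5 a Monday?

Day of week of November 5 in each year:
2078: Sat, 2079: Sun, 2080: Tue, 2081: Wed, 2082: Thu, 2083: Fri, 2084: Sun, 2085: Mon ✓, 2086: Tue
Mondays: 2085.

1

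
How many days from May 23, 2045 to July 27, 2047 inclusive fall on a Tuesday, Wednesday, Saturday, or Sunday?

May 23, 2045 is a Tuesday.
From May 23, 2045 to July 27, 2047 is 796 days inclusive.
796 = 7 × 113 + 5, so there are 113 full weeks plus 5 extra days.
Each full week contributes 4 days from the set (Tue, Wed, Sat, Sun): 113 × 4 = 452.
The 5 extra days are Tuesday, Wednesday, Thursday, Friday, Saturday — 3 of them qualify.
Total: 452 + 3 = 455.

455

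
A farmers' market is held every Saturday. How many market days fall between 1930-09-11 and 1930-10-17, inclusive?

5

1930-09-11 is a Thursday.
The range spans 37 days (inclusive of both endpoints).
37 = 7 × 5 + 2, so there are 5 full weeks plus 2 extra days.
Each full week contributes one Saturday: 5 so far.
The 2 extra days are Thu, Fri — none qualify.
Total: 5 + 0 = 5.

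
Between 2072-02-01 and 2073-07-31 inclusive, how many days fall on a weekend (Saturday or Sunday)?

2072-02-01 is a Monday.
The range spans 547 days (inclusive of both endpoints).
547 = 7 × 78 + 1, so there are 78 full weeks plus 1 extra day.
Each full week contributes 2 weekend days (Sat, Sun): 78 × 2 = 156.
The 1 extra day is Mon — none qualify.
Total: 156 + 0 = 156.

156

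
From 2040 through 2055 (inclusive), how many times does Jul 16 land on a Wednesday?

2

Day of week of July 16 in each year:
2040: Mon, 2041: Tue, 2042: Wed ✓, 2043: Thu, 2044: Sat, 2045: Sun, 2046: Mon, 2047: Tue, 2048: Thu, 2049: Fri, 2050: Sat, 2051: Sun, 2052: Tue, 2053: Wed ✓, 2054: Thu, 2055: Fri
Wednesdays: 2042, 2053.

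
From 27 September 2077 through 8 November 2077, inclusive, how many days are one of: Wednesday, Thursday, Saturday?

18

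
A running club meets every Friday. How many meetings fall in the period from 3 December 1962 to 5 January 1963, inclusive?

5

3 December 1962 is a Monday.
The range spans 34 days (inclusive of both endpoints).
34 = 7 × 4 + 6, so there are 4 full weeks plus 6 extra days.
Each full week contributes one Friday: 4 so far.
The 6 extra days are Mon, Tue, Wed, Thu, Fri, Sat — 1 of them qualifies.
Total: 4 + 1 = 5.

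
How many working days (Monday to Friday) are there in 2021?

2021-01-01 is a Friday.
The range spans 365 days (inclusive of both endpoints).
365 = 7 × 52 + 1, so there are 52 full weeks plus 1 extra day.
Each full week contributes 5 weekdays (Mon–Fri): 52 × 5 = 260.
The 1 extra day is Fri — 1 of them qualifies.
Total: 260 + 1 = 261.

261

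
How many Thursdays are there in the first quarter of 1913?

13

Jan 1, 1913 is a Wednesday.
From Jan 1, 1913 to Mar 31, 1913 is 90 days inclusive.
90 = 7 × 12 + 6, so there are 12 full weeks plus 6 extra days.
Each full week contributes one Thursday: 12 so far.
The 6 extra days are Wednesday, Thursday, Friday, Saturday, Sunday, Monday — 1 of them qualifies.
Total: 12 + 1 = 13.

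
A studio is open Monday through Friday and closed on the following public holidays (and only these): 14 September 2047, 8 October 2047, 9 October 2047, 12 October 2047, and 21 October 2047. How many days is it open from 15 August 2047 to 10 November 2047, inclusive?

15 August 2047 is a Thursday.
The range spans 88 days (inclusive of both endpoints).
88 = 7 × 12 + 4, so there are 12 full weeks plus 4 extra days.
Each full week contributes 5 weekdays (Mon–Fri): 12 × 5 = 60.
The 4 extra days are Thursday, Friday, Saturday, Sunday — 2 of them qualify.
Total: 60 + 2 = 62.
Holidays: 14 September 2047 (Sat); 8 October 2047 (Tue); 9 October 2047 (Wed); 12 October 2047 (Sat); 21 October 2047 (Mon).
3 of the 5 holidays fall on weekdays; the rest are weekends and were already excluded.
Business days: 62 − 3 = 59.

59 business days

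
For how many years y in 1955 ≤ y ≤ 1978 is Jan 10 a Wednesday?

Day of week of January 10 in each year:
1955: Mon, 1956: Tue, 1957: Thu, 1958: Fri, 1959: Sat, 1960: Sun, 1961: Tue, 1962: Wed ✓, 1963: Thu, 1964: Fri, 1965: Sun, 1966: Mon, 1967: Tue, 1968: Wed ✓, 1969: Fri, 1970: Sat, 1971: Sun, 1972: Mon, 1973: Wed ✓, 1974: Thu, 1975: Fri, 1976: Sat, 1977: Mon, 1978: Tue
Wednesdays: 1962, 1968, 1973.

3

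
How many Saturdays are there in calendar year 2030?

52

January 1, 2030 is a Tuesday.
That's 365 days from start to end, counting both.
365 = 7 × 52 + 1, so there are 52 full weeks plus 1 extra day.
Each full week contributes one Saturday: 52 so far.
The 1 extra day is Tue — none qualify.
Total: 52 + 0 = 52.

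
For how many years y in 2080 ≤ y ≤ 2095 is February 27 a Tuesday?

Day of week of February 27 in each year:
2080: Tue ✓, 2081: Thu, 2082: Fri, 2083: Sat, 2084: Sun, 2085: Tue ✓, 2086: Wed, 2087: Thu, 2088: Fri, 2089: Sun, 2090: Mon, 2091: Tue ✓, 2092: Wed, 2093: Fri, 2094: Sat, 2095: Sun
Tuesdays: 2080, 2085, 2091.

3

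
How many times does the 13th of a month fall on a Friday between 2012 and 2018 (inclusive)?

14

Friday-the-13ths by year:
2012: Jan, Apr, Jul
2013: Sep, Dec
2014: Jun
2015: Feb, Mar, Nov
2016: May
2017: Jan, Oct
2018: Apr, Jul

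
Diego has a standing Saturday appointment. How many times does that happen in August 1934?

4

August 1, 1934 is a Wednesday.
That's 31 days from start to end, counting both.
31 = 7 × 4 + 3, so there are 4 full weeks plus 3 extra days.
Each full week contributes one Saturday: 4 so far.
The 3 extra days are Wednesday, Thursday, Friday — none qualify.
Total: 4 + 0 = 4.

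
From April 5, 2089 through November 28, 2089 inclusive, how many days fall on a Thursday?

April 5, 2089 is a Tuesday.
That's 238 days from start to end, counting both.
238 = 7 × 34, so the span is exactly 34 full weeks.
Each full week contributes one Thursday: 34 so far.
Total: 34.

34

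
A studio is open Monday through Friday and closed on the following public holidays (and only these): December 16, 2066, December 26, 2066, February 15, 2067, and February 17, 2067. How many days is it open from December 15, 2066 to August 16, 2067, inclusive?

December 15, 2066 is a Wednesday.
From December 15, 2066 to August 16, 2067 is 245 days inclusive.
245 = 7 × 35, so the span is exactly 35 full weeks.
Each full week contributes 5 weekdays (Mon–Fri): 35 × 5 = 175.
Holidays: December 16, 2066 (Thu); December 26, 2066 (Sun); February 15, 2067 (Tue); February 17, 2067 (Thu).
3 of the 4 holidays fall on weekdays; the rest are weekends and were already excluded.
Business days: 175 − 3 = 172.

172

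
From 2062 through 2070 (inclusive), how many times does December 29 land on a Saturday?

2

Day of week of December 29 in each year:
2062: Fri, 2063: Sat ✓, 2064: Mon, 2065: Tue, 2066: Wed, 2067: Thu, 2068: Sat ✓, 2069: Sun, 2070: Mon
Saturdays: 2063, 2068.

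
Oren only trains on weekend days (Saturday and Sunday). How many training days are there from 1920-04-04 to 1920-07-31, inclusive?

1920-04-04 is a Sunday.
That's 119 days from start to end, counting both.
119 = 7 × 17, so the span is exactly 17 full weeks.
Each full week contributes 2 weekend days (Sat, Sun): 17 × 2 = 34.
Total: 34.

34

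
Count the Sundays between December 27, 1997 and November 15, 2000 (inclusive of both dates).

December 27, 1997 is a Saturday.
That's 1055 days from start to end, counting both.
1055 = 7 × 150 + 5, so there are 150 full weeks plus 5 extra days.
Each full week contributes one Sunday: 150 so far.
The 5 extra days are Saturday, Sunday, Monday, Tuesday, Wednesday — 1 of them qualifies.
Total: 150 + 1 = 151.

151 Sundays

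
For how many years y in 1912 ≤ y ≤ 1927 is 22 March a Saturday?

Day of week of March 22 in each year:
1912: Fri, 1913: Sat ✓, 1914: Sun, 1915: Mon, 1916: Wed, 1917: Thu, 1918: Fri, 1919: Sat ✓, 1920: Mon, 1921: Tue, 1922: Wed, 1923: Thu, 1924: Sat ✓, 1925: Sun, 1926: Mon, 1927: Tue
Saturdays: 1913, 1919, 1924.

3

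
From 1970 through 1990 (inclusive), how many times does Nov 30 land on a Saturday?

Day of week of November 30 in each year:
1970: Mon, 1971: Tue, 1972: Thu, 1973: Fri, 1974: Sat ✓, 1975: Sun, 1976: Tue, 1977: Wed, 1978: Thu, 1979: Fri, 1980: Sun, 1981: Mon, 1982: Tue, 1983: Wed, 1984: Fri, 1985: Sat ✓, 1986: Sun, 1987: Mon, 1988: Wed, 1989: Thu, 1990: Fri
Saturdays: 1974, 1985.

2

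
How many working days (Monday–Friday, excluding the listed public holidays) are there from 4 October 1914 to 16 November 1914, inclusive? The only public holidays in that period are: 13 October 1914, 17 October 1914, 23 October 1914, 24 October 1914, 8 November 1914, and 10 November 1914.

28 working days

4 October 1914 is a Sunday.
From 4 October 1914 to 16 November 1914 is 44 days inclusive.
44 = 7 × 6 + 2, so there are 6 full weeks plus 2 extra days.
Each full week contributes 5 weekdays (Mon–Fri): 6 × 5 = 30.
The 2 extra days are Sunday, Monday — 1 of them qualifies.
Total: 30 + 1 = 31.
Holidays: 13 October 1914 (Tue); 17 October 1914 (Sat); 23 October 1914 (Fri); 24 October 1914 (Sat); 8 November 1914 (Sun); 10 November 1914 (Tue).
3 of the 6 holidays fall on weekdays; the rest are weekends and were already excluded.
Business days: 31 − 3 = 28.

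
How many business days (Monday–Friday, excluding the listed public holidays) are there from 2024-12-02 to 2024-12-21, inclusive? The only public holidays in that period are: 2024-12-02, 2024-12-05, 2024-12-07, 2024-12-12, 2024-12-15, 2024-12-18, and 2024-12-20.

10

2024-12-02 is a Monday.
The range spans 20 days (inclusive of both endpoints).
20 = 7 × 2 + 6, so there are 2 full weeks plus 6 extra days.
Each full week contributes 5 weekdays (Mon–Fri): 2 × 5 = 10.
The 6 extra days are Mon, Tue, Wed, Thu, Fri, Sat — 5 of them qualify.
Total: 10 + 5 = 15.
Holidays: 2024-12-02 (Mon); 2024-12-05 (Thu); 2024-12-07 (Sat); 2024-12-12 (Thu); 2024-12-15 (Sun); 2024-12-18 (Wed); 2024-12-20 (Fri).
5 of the 7 holidays fall on weekdays; the rest are weekends and were already excluded.
Business days: 15 − 5 = 10.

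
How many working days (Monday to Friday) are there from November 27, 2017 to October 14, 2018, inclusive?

230 weekdays

November 27, 2017 is a Monday.
The range spans 322 days (inclusive of both endpoints).
322 = 7 × 46, so the span is exactly 46 full weeks.
Each full week contributes 5 weekdays (Mon–Fri): 46 × 5 = 230.
Total: 230.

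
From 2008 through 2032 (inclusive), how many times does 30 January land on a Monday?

3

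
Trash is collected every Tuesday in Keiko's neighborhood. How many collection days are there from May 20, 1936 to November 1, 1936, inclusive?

23

May 20, 1936 is a Wednesday.
From May 20, 1936 to November 1, 1936 is 166 days inclusive.
166 = 7 × 23 + 5, so there are 23 full weeks plus 5 extra days.
Each full week contributes one Tuesday: 23 so far.
The 5 extra days are Wednesday, Thursday, Friday, Saturday, Sunday — none qualify.
Total: 23 + 0 = 23.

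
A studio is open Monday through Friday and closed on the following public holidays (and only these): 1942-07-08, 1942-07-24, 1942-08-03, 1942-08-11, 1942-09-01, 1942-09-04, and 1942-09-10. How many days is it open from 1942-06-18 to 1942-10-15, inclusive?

1942-06-18 is a Thursday.
The range spans 120 days (inclusive of both endpoints).
120 = 7 × 17 + 1, so there are 17 full weeks plus 1 extra day.
Each full week contributes 5 weekdays (Mon–Fri): 17 × 5 = 85.
The 1 extra day is Thu — 1 of them qualifies.
Total: 85 + 1 = 86.
Holidays: 1942-07-08 (Wed); 1942-07-24 (Fri); 1942-08-03 (Mon); 1942-08-11 (Tue); 1942-09-01 (Tue); 1942-09-04 (Fri); 1942-09-10 (Thu).
All 7 holidays fall on weekdays, so subtract 7.
Business days: 86 − 7 = 79.

79 business days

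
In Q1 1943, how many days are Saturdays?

13

1943-01-01 is a Friday.
The range spans 90 days (inclusive of both endpoints).
90 = 7 × 12 + 6, so there are 12 full weeks plus 6 extra days.
Each full week contributes one Saturday: 12 so far.
The 6 extra days are Friday, Saturday, Sunday, Monday, Tuesday, Wednesday — 1 of them qualifies.
Total: 12 + 1 = 13.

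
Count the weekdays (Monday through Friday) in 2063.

261 weekdays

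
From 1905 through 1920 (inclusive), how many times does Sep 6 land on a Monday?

3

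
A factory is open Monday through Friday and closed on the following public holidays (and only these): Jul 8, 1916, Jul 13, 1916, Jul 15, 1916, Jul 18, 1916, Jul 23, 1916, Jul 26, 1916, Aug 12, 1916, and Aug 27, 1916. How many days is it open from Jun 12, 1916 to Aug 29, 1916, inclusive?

Jun 12, 1916 is a Monday.
The range spans 79 days (inclusive of both endpoints).
79 = 7 × 11 + 2, so there are 11 full weeks plus 2 extra days.
Each full week contributes 5 weekdays (Mon–Fri): 11 × 5 = 55.
The 2 extra days are Monday, Tuesday — 2 of them qualify.
Total: 55 + 2 = 57.
Holidays: Jul 8, 1916 (Sat); Jul 13, 1916 (Thu); Jul 15, 1916 (Sat); Jul 18, 1916 (Tue); Jul 23, 1916 (Sun); Jul 26, 1916 (Wed); Aug 12, 1916 (Sat); Aug 27, 1916 (Sun).
3 of the 8 holidays fall on weekdays; the rest are weekends and were already excluded.
Business days: 57 − 3 = 54.

54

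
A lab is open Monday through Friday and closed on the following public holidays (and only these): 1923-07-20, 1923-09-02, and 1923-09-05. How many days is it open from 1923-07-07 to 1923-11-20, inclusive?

1923-07-07 is a Saturday.
From 1923-07-07 to 1923-11-20 is 137 days inclusive.
137 = 7 × 19 + 4, so there are 19 full weeks plus 4 extra days.
Each full week contributes 5 weekdays (Mon–Fri): 19 × 5 = 95.
The 4 extra days are Sat, Sun, Mon, Tue — 2 of them qualify.
Total: 95 + 2 = 97.
Holidays: 1923-07-20 (Fri); 1923-09-02 (Sun); 1923-09-05 (Wed).
2 of the 3 holidays fall on weekdays; the rest are weekends and were already excluded.
Business days: 97 − 2 = 95.

95 working days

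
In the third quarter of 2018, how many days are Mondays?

13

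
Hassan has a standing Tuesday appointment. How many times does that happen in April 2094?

4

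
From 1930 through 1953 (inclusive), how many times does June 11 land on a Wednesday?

4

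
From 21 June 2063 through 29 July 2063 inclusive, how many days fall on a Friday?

6

21 June 2063 is a Thursday.
The range spans 39 days (inclusive of both endpoints).
39 = 7 × 5 + 4, so there are 5 full weeks plus 4 extra days.
Each full week contributes one Friday: 5 so far.
The 4 extra days are Thursday, Friday, Saturday, Sunday — 1 of them qualifies.
Total: 5 + 1 = 6.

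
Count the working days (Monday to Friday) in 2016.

261 weekdays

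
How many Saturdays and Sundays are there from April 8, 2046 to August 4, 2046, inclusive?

April 8, 2046 is a Sunday.
From April 8, 2046 to August 4, 2046 is 119 days inclusive.
119 = 7 × 17, so the span is exactly 17 full weeks.
Each full week contributes 2 weekend days (Sat, Sun): 17 × 2 = 34.
Total: 34.

34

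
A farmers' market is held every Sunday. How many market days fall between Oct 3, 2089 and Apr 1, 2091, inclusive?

78 Sundays

Oct 3, 2089 is a Monday.
The range spans 546 days (inclusive of both endpoints).
546 = 7 × 78, so the span is exactly 78 full weeks.
Each full week contributes one Sunday: 78 so far.
Total: 78.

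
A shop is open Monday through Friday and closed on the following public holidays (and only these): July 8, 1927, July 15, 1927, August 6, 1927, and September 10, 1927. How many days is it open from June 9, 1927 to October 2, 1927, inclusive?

80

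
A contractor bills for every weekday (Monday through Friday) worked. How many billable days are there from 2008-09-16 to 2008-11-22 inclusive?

2008-09-16 is a Tuesday.
That's 68 days from start to end, counting both.
68 = 7 × 9 + 5, so there are 9 full weeks plus 5 extra days.
Each full week contributes 5 weekdays (Mon–Fri): 9 × 5 = 45.
The 5 extra days are Tuesday, Wednesday, Thursday, Friday, Saturday — 4 of them qualify.
Total: 45 + 4 = 49.

49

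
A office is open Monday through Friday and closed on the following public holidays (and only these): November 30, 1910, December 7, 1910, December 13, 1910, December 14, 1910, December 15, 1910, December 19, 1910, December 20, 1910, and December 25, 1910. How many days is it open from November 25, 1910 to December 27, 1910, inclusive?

16

November 25, 1910 is a Friday.
That's 33 days from start to end, counting both.
33 = 7 × 4 + 5, so there are 4 full weeks plus 5 extra days.
Each full week contributes 5 weekdays (Mon–Fri): 4 × 5 = 20.
The 5 extra days are Friday, Saturday, Sunday, Monday, Tuesday — 3 of them qualify.
Total: 20 + 3 = 23.
Holidays: November 30, 1910 (Wed); December 7, 1910 (Wed); December 13, 1910 (Tue); December 14, 1910 (Wed); December 15, 1910 (Thu); December 19, 1910 (Mon); December 20, 1910 (Tue); December 25, 1910 (Sun).
7 of the 8 holidays fall on weekdays; the rest are weekends and were already excluded.
Business days: 23 − 7 = 16.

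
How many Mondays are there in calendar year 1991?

1 January 1991 is a Tuesday.
The range spans 365 days (inclusive of both endpoints).
365 = 7 × 52 + 1, so there are 52 full weeks plus 1 extra day.
Each full week contributes one Monday: 52 so far.
The 1 extra day is Tue — none qualify.
Total: 52 + 0 = 52.

52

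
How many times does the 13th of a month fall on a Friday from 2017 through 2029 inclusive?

22

Friday-the-13ths by year:
2017: Jan, Oct
2018: Apr, Jul
2019: Sep, Dec
2020: Mar, Nov
2021: Aug
2022: May
2023: Jan, Oct
2024: Sep, Dec
2025: Jun
2026: Feb, Mar, Nov
2027: Aug
2028: Oct
2029: Apr, Jul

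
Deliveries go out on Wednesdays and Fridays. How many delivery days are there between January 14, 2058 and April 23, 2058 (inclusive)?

28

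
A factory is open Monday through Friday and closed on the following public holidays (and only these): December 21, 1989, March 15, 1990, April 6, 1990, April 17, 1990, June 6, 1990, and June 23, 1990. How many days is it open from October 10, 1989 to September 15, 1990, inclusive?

October 10, 1989 is a Tuesday.
The range spans 341 days (inclusive of both endpoints).
341 = 7 × 48 + 5, so there are 48 full weeks plus 5 extra days.
Each full week contributes 5 weekdays (Mon–Fri): 48 × 5 = 240.
The 5 extra days are Tue, Wed, Thu, Fri, Sat — 4 of them qualify.
Total: 240 + 4 = 244.
Holidays: December 21, 1989 (Thu); March 15, 1990 (Thu); April 6, 1990 (Fri); April 17, 1990 (Tue); June 6, 1990 (Wed); June 23, 1990 (Sat).
5 of the 6 holidays fall on weekdays; the rest are weekends and were already excluded.
Business days: 244 − 5 = 239.

239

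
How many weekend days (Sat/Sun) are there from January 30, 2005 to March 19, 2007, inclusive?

January 30, 2005 is a Sunday.
From January 30, 2005 to March 19, 2007 is 779 days inclusive.
779 = 7 × 111 + 2, so there are 111 full weeks plus 2 extra days.
Each full week contributes 2 weekend days (Sat, Sun): 111 × 2 = 222.
The 2 extra days are Sunday, Monday — 1 of them qualifies.
Total: 222 + 1 = 223.

223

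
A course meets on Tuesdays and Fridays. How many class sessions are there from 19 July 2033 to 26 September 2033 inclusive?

20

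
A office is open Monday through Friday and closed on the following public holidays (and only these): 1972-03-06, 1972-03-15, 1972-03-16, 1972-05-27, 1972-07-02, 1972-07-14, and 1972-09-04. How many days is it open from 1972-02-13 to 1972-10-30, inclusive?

181 business days

1972-02-13 is a Sunday.
That's 261 days from start to end, counting both.
261 = 7 × 37 + 2, so there are 37 full weeks plus 2 extra days.
Each full week contributes 5 weekdays (Mon–Fri): 37 × 5 = 185.
The 2 extra days are Sun, Mon — 1 of them qualifies.
Total: 185 + 1 = 186.
Holidays: 1972-03-06 (Mon); 1972-03-15 (Wed); 1972-03-16 (Thu); 1972-05-27 (Sat); 1972-07-02 (Sun); 1972-07-14 (Fri); 1972-09-04 (Mon).
5 of the 7 holidays fall on weekdays; the rest are weekends and were already excluded.
Business days: 186 − 5 = 181.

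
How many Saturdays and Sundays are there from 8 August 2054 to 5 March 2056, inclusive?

8 August 2054 is a Saturday.
The range spans 576 days (inclusive of both endpoints).
576 = 7 × 82 + 2, so there are 82 full weeks plus 2 extra days.
Each full week contributes 2 weekend days (Sat, Sun): 82 × 2 = 164.
The 2 extra days are Saturday, Sunday — 2 of them qualify.
Total: 164 + 2 = 166.

166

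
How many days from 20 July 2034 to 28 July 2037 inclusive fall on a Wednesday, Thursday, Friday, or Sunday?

631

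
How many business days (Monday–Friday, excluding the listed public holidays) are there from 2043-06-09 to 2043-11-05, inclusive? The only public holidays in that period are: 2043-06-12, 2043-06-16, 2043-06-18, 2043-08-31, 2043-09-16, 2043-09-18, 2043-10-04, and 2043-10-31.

2043-06-09 is a Tuesday.
From 2043-06-09 to 2043-11-05 is 150 days inclusive.
150 = 7 × 21 + 3, so there are 21 full weeks plus 3 extra days.
Each full week contributes 5 weekdays (Mon–Fri): 21 × 5 = 105.
The 3 extra days are Tuesday, Wednesday, Thursday — 3 of them qualify.
Total: 105 + 3 = 108.
Holidays: 2043-06-12 (Fri); 2043-06-16 (Tue); 2043-06-18 (Thu); 2043-08-31 (Mon); 2043-09-16 (Wed); 2043-09-18 (Fri); 2043-10-04 (Sun); 2043-10-31 (Sat).
6 of the 8 holidays fall on weekdays; the rest are weekends and were already excluded.
Business days: 108 − 6 = 102.

102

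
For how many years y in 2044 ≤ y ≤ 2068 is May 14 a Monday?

4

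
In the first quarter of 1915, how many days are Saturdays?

1915-01-01 is a Friday.
That's 90 days from start to end, counting both.
90 = 7 × 12 + 6, so there are 12 full weeks plus 6 extra days.
Each full week contributes one Saturday: 12 so far.
The 6 extra days are Fri, Sat, Sun, Mon, Tue, Wed — 1 of them qualifies.
Total: 12 + 1 = 13.

13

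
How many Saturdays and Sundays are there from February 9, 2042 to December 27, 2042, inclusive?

February 9, 2042 is a Sunday.
The range spans 322 days (inclusive of both endpoints).
322 = 7 × 46, so the span is exactly 46 full weeks.
Each full week contributes 2 weekend days (Sat, Sun): 46 × 2 = 92.

92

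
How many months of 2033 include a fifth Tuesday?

4

A month has five Tuesdays exactly when Tuesday falls within its first (length − 28) days.
Jan: 31 days, starts Sat → 5 of Sat, Sun, Mon
Feb: 28 days, starts Tue → 5 of (none)
Mar: 31 days, starts Tue → 5 of Tue, Wed, Thu ✓
Apr: 30 days, starts Fri → 5 of Fri, Sat
May: 31 days, starts Sun → 5 of Sun, Mon, Tue ✓
Jun: 30 days, starts Wed → 5 of Wed, Thu
Jul: 31 days, starts Fri → 5 of Fri, Sat, Sun
Aug: 31 days, starts Mon → 5 of Mon, Tue, Wed ✓
Sep: 30 days, starts Thu → 5 of Thu, Fri
Oct: 31 days, starts Sat → 5 of Sat, Sun, Mon
Nov: 30 days, starts Tue → 5 of Tue, Wed ✓
Dec: 31 days, starts Thu → 5 of Thu, Fri, Sat
Months with five Tuesdays: Mar, May, Aug, Nov.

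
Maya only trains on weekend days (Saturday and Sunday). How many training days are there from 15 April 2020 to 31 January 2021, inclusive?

84

15 April 2020 is a Wednesday.
The range spans 292 days (inclusive of both endpoints).
292 = 7 × 41 + 5, so there are 41 full weeks plus 5 extra days.
Each full week contributes 2 weekend days (Sat, Sun): 41 × 2 = 82.
The 5 extra days are Wed, Thu, Fri, Sat, Sun — 2 of them qualify.
Total: 82 + 2 = 84.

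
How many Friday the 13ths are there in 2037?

The 13th falls on a Friday when the month's 13th has weekday Fri.
Jan 13 is Tue; Feb 13 is Fri ✓; Mar 13 is Fri ✓; Apr 13 is Mon; May 13 is Wed; Jun 13 is Sat; Jul 13 is Mon; Aug 13 is Thu; Sep 13 is Sun; Oct 13 is Tue; Nov 13 is Fri ✓; Dec 13 is Sun.
Friday the 13ths: Feb, Mar, Nov.

3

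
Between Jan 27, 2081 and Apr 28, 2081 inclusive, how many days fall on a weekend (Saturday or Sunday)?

Jan 27, 2081 is a Monday.
The range spans 92 days (inclusive of both endpoints).
92 = 7 × 13 + 1, so there are 13 full weeks plus 1 extra day.
Each full week contributes 2 weekend days (Sat, Sun): 13 × 2 = 26.
The 1 extra day is Monday — none qualify.
Total: 26 + 0 = 26.

26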